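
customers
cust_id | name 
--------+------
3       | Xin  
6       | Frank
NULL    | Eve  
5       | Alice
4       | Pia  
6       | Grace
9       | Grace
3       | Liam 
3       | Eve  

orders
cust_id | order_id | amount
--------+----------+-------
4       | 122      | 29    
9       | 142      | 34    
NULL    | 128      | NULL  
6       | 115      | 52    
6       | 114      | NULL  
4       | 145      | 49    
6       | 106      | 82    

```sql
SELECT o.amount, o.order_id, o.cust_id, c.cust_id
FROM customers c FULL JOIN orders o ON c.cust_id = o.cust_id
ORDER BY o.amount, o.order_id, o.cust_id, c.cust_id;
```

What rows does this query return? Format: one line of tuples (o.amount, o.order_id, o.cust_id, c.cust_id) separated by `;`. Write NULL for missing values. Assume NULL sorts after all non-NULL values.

(29, 122, 4, 4); (34, 142, 9, 9); (49, 145, 4, 4); (52, 115, 6, 6); (52, 115, 6, 6); (82, 106, 6, 6); (82, 106, 6, 6); (NULL, 114, 6, 6); (NULL, 114, 6, 6); (NULL, 128, NULL, NULL); (NULL, NULL, NULL, 3); (NULL, NULL, NULL, 3); (NULL, NULL, NULL, 3); (NULL, NULL, NULL, 5); (NULL, NULL, NULL, NULL)

FULL OUTER JOIN keeps every row from both sides; unmatched rows get NULL for the other side's columns.
Matching on c.cust_id = o.cust_id. A NULL in a compared column never satisfies the condition.
- cust_id=3: no o row matches, row kept with o columns NULL.
- cust_id=6: 3 matching o row(s), so 3 row(s) emitted.
- cust_id=NULL: no o row matches, row kept with o columns NULL.
- cust_id=5: no o row matches, row kept with o columns NULL.
- cust_id=4: 2 matching o row(s), so 2 row(s) emitted.
- cust_id=6: 3 matching o row(s), so 3 row(s) emitted.
- cust_id=9: 1 matching o row(s), so 1 row(s) emitted.
- cust_id=3: no o row matches, row kept with o columns NULL.
- cust_id=3: no o row matches, row kept with o columns NULL.
- 1 row(s) from o found no c partner → padded with NULL.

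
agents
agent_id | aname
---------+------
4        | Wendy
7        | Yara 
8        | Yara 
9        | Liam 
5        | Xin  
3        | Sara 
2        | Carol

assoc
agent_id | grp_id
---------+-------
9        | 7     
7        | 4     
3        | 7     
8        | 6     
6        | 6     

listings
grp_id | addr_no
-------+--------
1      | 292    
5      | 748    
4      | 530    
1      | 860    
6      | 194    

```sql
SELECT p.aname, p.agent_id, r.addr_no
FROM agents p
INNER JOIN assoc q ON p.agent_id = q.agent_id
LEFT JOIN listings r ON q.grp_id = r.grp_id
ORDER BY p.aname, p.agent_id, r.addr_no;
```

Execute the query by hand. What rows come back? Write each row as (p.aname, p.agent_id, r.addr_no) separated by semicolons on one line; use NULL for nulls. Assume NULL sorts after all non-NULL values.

Joins associate left-to-right: agents INNER JOIN assoc on agent_id gives 4 intermediate row(s).
Then LEFT JOIN `listings r` on grp_id: each of those 4 rows is kept; rows whose q.grp_id has no match in r get NULL for r's columns.

(Liam, 9, NULL); (Sara, 3, NULL); (Yara, 7, 530); (Yara, 8, 194)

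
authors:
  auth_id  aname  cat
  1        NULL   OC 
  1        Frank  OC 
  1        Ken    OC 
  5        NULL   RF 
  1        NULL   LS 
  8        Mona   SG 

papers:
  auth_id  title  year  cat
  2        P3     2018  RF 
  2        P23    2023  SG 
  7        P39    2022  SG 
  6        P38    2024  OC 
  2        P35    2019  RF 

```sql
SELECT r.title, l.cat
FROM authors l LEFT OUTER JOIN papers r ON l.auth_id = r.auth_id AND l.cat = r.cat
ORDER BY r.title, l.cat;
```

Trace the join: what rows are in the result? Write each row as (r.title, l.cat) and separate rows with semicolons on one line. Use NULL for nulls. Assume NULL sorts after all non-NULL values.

LEFT JOIN keeps every row from `authors`; unmatched rows get NULL for `papers`'s columns.
Matching on l.auth_id = r.auth_id AND l.cat = r.cat.
Matched pairs: 0; unmatched l rows kept: 6.

(NULL, LS); (NULL, OC); (NULL, OC); (NULL, OC); (NULL, RF); (NULL, SG)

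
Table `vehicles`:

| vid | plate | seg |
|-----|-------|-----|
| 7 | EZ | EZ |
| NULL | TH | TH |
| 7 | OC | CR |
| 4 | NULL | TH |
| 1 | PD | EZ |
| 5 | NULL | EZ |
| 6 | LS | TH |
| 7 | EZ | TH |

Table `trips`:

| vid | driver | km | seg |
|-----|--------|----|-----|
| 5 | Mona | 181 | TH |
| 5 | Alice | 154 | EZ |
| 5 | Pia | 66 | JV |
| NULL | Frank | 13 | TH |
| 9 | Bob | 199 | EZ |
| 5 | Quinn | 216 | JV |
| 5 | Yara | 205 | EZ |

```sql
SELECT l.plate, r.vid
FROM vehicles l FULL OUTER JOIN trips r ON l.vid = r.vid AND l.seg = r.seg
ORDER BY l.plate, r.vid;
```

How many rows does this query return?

FULL OUTER JOIN keeps every row from both sides; unmatched rows get NULL for the other side's columns.
Matching on l.vid = r.vid AND l.seg = r.seg. A NULL in a compared column never satisfies the condition.
Matched pairs: 2; unmatched l rows kept: 7; unmatched r rows kept: 5.
Total: 2 matched + 12 padded = 14 rows.

14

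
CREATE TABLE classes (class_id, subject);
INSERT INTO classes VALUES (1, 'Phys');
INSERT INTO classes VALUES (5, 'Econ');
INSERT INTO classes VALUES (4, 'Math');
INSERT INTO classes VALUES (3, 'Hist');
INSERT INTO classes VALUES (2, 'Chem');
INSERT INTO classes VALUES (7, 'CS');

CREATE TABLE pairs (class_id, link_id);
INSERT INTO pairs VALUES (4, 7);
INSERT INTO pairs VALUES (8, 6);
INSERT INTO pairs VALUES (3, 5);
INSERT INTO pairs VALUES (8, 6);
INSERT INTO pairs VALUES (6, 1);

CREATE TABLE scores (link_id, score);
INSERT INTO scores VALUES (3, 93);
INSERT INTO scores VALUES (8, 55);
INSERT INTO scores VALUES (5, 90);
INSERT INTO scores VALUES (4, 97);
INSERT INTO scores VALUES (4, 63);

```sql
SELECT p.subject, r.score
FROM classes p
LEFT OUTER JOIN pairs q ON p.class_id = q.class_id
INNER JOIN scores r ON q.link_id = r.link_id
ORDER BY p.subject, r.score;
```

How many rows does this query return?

1

Evaluate left to right. First `classes p LEFT JOIN pairs q` on class_id: 6 row(s).
Then INNER JOIN `scores r` on link_id: keep only rows whose q.link_id appears in r.
Result: 1 row(s).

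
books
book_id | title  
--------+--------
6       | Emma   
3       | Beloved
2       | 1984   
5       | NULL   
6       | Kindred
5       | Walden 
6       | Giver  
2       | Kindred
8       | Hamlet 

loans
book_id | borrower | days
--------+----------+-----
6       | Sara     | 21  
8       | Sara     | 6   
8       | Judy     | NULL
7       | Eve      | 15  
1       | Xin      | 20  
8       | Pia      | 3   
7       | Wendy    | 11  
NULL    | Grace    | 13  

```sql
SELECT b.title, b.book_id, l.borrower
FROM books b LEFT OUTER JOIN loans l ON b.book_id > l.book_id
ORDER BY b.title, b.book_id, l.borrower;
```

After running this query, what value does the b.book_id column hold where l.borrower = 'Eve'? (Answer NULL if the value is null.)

8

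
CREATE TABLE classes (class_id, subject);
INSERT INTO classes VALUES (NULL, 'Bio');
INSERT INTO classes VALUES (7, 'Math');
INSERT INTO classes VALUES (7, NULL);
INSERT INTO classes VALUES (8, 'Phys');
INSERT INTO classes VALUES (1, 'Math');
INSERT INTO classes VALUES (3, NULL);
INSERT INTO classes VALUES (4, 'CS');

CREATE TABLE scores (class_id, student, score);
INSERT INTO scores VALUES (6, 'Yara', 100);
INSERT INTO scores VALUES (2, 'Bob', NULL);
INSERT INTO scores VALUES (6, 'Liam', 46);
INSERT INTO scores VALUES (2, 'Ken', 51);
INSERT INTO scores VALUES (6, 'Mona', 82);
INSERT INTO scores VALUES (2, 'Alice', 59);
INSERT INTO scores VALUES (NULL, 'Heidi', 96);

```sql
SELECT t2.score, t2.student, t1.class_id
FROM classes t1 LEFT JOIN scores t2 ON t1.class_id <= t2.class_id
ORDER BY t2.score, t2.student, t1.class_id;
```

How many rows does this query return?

LEFT JOIN keeps every row from `classes`; unmatched rows get NULL for `scores`'s columns.
Matching on t1.class_id <= t2.class_id. A NULL in a compared column never satisfies the condition.
- t1[0] class_id=NULL → no match; kept with NULLs on the t2 side.
- t1[1] class_id=7 → no match; kept with NULLs on the t2 side.
- t1[2] class_id=7 → no match; kept with NULLs on the t2 side.
- t1[3] class_id=8 → no match; kept with NULLs on the t2 side.
- t1[4] class_id=1 → 6 match(es) in t2 → 6 row(s).
- t1[5] class_id=3 → 3 match(es) in t2 → 3 row(s).
- t1[6] class_id=4 → 3 match(es) in t2 → 3 row(s).
Total: 12 matched + 4 padded = 16 rows.

16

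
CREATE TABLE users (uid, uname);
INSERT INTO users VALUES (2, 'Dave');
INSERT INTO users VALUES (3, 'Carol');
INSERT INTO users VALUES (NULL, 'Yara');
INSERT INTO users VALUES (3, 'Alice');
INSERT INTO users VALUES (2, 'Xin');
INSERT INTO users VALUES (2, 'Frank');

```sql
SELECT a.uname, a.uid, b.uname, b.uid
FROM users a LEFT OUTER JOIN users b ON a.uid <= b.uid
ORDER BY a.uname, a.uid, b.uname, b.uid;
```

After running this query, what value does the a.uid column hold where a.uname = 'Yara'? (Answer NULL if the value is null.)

LEFT JOIN keeps every row from `users a`; unmatched rows get NULL for `users b`'s columns.
Matching on a.uid <= b.uid. A NULL in a compared column never satisfies the condition.
- a (uid=2) pairs with 5 row(s) of b.
- a (uid=3) pairs with 2 row(s) of b.
- a (uid=NULL) has no partner → padded with NULL.
- a (uid=3) pairs with 2 row(s) of b.
- a (uid=2) pairs with 5 row(s) of b.
- a (uid=2) pairs with 5 row(s) of b.

NULL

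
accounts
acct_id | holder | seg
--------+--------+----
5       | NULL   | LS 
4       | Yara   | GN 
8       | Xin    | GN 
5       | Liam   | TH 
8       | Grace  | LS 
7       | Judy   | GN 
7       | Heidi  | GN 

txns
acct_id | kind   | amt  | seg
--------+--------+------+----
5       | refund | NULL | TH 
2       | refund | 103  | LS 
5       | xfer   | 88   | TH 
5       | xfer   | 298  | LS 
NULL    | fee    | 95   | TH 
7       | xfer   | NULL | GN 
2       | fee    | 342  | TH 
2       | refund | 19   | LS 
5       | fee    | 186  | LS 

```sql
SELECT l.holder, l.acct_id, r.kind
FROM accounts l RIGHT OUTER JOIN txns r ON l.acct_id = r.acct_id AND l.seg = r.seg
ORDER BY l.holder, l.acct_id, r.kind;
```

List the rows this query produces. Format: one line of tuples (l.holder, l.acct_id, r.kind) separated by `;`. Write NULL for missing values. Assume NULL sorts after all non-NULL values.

(Heidi, 7, xfer); (Judy, 7, xfer); (Liam, 5, refund); (Liam, 5, xfer); (NULL, 5, fee); (NULL, 5, xfer); (NULL, NULL, fee); (NULL, NULL, fee); (NULL, NULL, refund); (NULL, NULL, refund)

RIGHT JOIN keeps every row from `txns`; unmatched rows get NULL for `accounts`'s columns.
Matching on l.acct_id = r.acct_id AND l.seg = r.seg. A NULL in a compared column never satisfies the condition.
Matched pairs: 6; unmatched r rows kept: 4.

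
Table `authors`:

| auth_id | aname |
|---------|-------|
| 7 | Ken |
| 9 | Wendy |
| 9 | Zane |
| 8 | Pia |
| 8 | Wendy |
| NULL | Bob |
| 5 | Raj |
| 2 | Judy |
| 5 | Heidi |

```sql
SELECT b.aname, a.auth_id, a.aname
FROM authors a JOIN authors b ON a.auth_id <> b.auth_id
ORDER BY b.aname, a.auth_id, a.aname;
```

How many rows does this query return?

INNER JOIN keeps only pairs where the ON condition holds.
Matching on a.auth_id <> b.auth_id. A NULL in a compared column never satisfies the condition.
- a (auth_id=7) pairs with 7 row(s) of b.
- a (auth_id=9) pairs with 6 row(s) of b.
- a (auth_id=9) pairs with 6 row(s) of b.
- a (auth_id=8) pairs with 6 row(s) of b.
- a (auth_id=8) pairs with 6 row(s) of b.
- a (auth_id=NULL) has no partner → excluded.
- a (auth_id=5) pairs with 6 row(s) of b.
- a (auth_id=2) pairs with 7 row(s) of b.
- a (auth_id=5) pairs with 6 row(s) of b.
Total: 50 rows.

50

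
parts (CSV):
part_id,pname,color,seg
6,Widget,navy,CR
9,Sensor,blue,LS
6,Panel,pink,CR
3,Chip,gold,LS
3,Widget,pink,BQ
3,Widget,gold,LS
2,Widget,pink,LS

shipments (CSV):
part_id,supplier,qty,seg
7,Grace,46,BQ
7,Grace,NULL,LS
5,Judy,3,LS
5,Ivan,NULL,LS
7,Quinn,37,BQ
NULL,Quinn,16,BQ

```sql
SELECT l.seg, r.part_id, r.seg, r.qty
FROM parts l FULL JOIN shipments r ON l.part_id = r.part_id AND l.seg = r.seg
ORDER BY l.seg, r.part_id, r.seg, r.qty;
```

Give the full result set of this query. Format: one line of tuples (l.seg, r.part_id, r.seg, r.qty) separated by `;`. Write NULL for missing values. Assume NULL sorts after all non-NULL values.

(BQ, NULL, NULL, NULL); (CR, NULL, NULL, NULL); (CR, NULL, NULL, NULL); (LS, NULL, NULL, NULL); (LS, NULL, NULL, NULL); (LS, NULL, NULL, NULL); (LS, NULL, NULL, NULL); (NULL, 5, LS, 3); (NULL, 5, LS, NULL); (NULL, 7, BQ, 37); (NULL, 7, BQ, 46); (NULL, 7, LS, NULL); (NULL, NULL, BQ, 16)

FULL OUTER JOIN keeps every row from both sides; unmatched rows get NULL for the other side's columns.
Matching on l.part_id = r.part_id AND l.seg = r.seg. A NULL in a compared column never satisfies the condition.
- l row (part_id=6, seg=CR): no match → kept, r columns NULL.
- l row (part_id=9, seg=LS): no match → kept, r columns NULL.
- l row (part_id=6, seg=CR): no match → kept, r columns NULL.
- l row (part_id=3, seg=LS): no match → kept, r columns NULL.
- l row (part_id=3, seg=BQ): no match → kept, r columns NULL.
- l row (part_id=3, seg=LS): no match → kept, r columns NULL.
- l row (part_id=2, seg=LS): no match → kept, r columns NULL.
- plus 6 unmatched r row(s), each kept with NULL l columns.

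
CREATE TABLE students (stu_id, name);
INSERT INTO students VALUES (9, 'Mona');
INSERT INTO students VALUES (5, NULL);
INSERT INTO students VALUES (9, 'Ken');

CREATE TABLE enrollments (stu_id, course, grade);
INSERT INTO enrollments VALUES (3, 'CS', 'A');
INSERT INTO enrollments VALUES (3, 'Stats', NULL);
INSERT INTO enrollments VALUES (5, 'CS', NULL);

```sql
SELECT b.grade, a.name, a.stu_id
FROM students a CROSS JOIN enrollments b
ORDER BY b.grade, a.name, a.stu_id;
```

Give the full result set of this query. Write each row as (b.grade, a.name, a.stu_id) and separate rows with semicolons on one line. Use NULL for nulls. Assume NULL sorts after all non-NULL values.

CROSS JOIN pairs every row of `students` with every row of `enrollments`: 3 × 3 = 9 rows.
After projecting and ordering:
b.grade | a.name | a.stu_id
A | Ken | 9
A | Mona | 9
A | NULL | 5
NULL | Ken | 9
NULL | Ken | 9
NULL | Mona | 9
NULL | Mona | 9
NULL | NULL | 5
NULL | NULL | 5

(A, Ken, 9); (A, Mona, 9); (A, NULL, 5); (NULL, Ken, 9); (NULL, Ken, 9); (NULL, Mona, 9); (NULL, Mona, 9); (NULL, NULL, 5); (NULL, NULL, 5)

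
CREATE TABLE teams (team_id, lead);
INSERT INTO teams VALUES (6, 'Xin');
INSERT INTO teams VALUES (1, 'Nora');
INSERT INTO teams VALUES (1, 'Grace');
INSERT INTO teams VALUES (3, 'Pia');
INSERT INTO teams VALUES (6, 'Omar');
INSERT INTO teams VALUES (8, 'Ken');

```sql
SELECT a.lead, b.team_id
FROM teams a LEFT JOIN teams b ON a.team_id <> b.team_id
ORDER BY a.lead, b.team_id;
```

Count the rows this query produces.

LEFT JOIN keeps every row from `teams a`; unmatched rows get NULL for `teams b`'s columns.
Matching on a.team_id <> b.team_id.
- team_id=6: 4 matching b row(s), so 4 row(s) emitted.
- team_id=1: 4 matching b row(s), so 4 row(s) emitted.
- team_id=1: 4 matching b row(s), so 4 row(s) emitted.
- team_id=3: 5 matching b row(s), so 5 row(s) emitted.
- team_id=6: 4 matching b row(s), so 4 row(s) emitted.
- team_id=8: 5 matching b row(s), so 5 row(s) emitted.
Total: 26 rows.

26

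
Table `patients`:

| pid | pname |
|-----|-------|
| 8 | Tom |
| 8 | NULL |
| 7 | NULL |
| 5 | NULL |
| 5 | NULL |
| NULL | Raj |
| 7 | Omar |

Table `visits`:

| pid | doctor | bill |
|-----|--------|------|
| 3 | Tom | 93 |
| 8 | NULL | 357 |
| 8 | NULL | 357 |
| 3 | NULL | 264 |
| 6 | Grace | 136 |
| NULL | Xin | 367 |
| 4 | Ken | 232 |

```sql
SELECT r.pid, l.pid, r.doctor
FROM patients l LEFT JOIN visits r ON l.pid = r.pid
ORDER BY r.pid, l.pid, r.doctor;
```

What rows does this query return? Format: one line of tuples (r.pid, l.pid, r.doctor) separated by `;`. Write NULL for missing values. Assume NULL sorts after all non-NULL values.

(8, 8, NULL); (8, 8, NULL); (8, 8, NULL); (8, 8, NULL); (NULL, 5, NULL); (NULL, 5, NULL); (NULL, 7, NULL); (NULL, 7, NULL); (NULL, NULL, NULL)

LEFT JOIN keeps every row from `patients`; unmatched rows get NULL for `visits`'s columns.
Matching on l.pid = r.pid. A NULL in a compared column never satisfies the condition.
Matched pairs: 4; unmatched l rows kept: 5.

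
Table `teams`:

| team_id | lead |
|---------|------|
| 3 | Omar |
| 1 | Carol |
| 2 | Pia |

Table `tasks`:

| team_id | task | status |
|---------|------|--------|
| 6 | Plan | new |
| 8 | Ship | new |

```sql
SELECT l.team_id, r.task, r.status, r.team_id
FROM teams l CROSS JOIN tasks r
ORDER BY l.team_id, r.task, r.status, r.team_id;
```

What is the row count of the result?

6

CROSS JOIN pairs every row of `teams` with every row of `tasks`: 3 × 2 = 6 rows.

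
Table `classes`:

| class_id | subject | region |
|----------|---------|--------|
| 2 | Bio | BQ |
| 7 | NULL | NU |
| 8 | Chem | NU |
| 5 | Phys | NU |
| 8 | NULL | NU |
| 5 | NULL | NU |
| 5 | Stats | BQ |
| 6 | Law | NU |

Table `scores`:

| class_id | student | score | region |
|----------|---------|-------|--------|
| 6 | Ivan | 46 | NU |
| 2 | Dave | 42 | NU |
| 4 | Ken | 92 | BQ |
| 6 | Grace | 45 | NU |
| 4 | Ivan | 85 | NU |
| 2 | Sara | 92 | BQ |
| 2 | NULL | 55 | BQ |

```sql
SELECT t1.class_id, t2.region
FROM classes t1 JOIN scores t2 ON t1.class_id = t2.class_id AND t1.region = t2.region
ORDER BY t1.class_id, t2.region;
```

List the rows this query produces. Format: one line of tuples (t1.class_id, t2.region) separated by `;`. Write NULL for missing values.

(2, BQ); (2, BQ); (6, NU); (6, NU)

INNER JOIN keeps only pairs where the ON condition holds.
Matching on t1.class_id = t2.class_id AND t1.region = t2.region.
- t1 row (class_id=2, region=BQ): matches 2 t2 row(s) → 2 output row(s).
- t1 row (class_id=7, region=NU): no match → dropped.
- t1 row (class_id=8, region=NU): no match → dropped.
- t1 row (class_id=5, region=NU): no match → dropped.
- t1 row (class_id=8, region=NU): no match → dropped.
- t1 row (class_id=5, region=NU): no match → dropped.
- t1 row (class_id=5, region=BQ): no match → dropped.
- t1 row (class_id=6, region=NU): matches 2 t2 row(s) → 2 output row(s).
After projecting and ordering:
t1.class_id | t2.region
2 | BQ
2 | BQ
6 | NU
6 | NU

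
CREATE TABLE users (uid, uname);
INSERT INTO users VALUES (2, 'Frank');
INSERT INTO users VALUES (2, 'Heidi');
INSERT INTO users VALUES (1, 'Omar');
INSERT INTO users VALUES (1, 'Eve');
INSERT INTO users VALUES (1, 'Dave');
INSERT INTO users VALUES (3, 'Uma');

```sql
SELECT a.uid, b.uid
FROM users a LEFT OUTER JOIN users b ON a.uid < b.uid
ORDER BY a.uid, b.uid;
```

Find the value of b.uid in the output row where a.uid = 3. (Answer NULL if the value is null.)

NULL

LEFT JOIN keeps every row from `users a`; unmatched rows get NULL for `users b`'s columns.
Matching on a.uid < b.uid.
Matched pairs: 11; unmatched a rows kept: 1.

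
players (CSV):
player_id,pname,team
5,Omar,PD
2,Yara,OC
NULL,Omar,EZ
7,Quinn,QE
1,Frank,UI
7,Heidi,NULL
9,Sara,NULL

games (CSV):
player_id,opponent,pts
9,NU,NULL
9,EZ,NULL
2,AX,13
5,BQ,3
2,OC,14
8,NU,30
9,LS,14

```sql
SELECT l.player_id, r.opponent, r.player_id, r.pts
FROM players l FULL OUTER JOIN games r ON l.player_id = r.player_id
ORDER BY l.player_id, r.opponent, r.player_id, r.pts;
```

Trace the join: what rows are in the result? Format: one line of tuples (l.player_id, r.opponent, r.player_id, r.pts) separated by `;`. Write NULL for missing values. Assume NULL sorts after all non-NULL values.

(1, NULL, NULL, NULL); (2, AX, 2, 13); (2, OC, 2, 14); (5, BQ, 5, 3); (7, NULL, NULL, NULL); (7, NULL, NULL, NULL); (9, EZ, 9, NULL); (9, LS, 9, 14); (9, NU, 9, NULL); (NULL, NU, 8, 30); (NULL, NULL, NULL, NULL)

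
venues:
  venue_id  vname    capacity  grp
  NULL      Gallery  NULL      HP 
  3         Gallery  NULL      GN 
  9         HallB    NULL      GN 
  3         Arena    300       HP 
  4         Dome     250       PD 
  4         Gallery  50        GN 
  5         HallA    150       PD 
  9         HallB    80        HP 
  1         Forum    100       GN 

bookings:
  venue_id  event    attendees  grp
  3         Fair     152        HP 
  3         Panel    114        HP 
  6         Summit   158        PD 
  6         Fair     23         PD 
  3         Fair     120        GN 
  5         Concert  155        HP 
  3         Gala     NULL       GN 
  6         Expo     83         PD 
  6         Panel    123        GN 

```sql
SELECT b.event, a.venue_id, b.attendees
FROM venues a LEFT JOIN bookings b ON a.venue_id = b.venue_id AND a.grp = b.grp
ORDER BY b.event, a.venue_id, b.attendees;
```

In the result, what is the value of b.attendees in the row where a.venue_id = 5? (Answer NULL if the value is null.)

NULL

LEFT JOIN keeps every row from `venues`; unmatched rows get NULL for `bookings`'s columns.
Matching on a.venue_id = b.venue_id AND a.grp = b.grp. A NULL in a compared column never satisfies the condition.
Matched pairs: 4; unmatched a rows kept: 7.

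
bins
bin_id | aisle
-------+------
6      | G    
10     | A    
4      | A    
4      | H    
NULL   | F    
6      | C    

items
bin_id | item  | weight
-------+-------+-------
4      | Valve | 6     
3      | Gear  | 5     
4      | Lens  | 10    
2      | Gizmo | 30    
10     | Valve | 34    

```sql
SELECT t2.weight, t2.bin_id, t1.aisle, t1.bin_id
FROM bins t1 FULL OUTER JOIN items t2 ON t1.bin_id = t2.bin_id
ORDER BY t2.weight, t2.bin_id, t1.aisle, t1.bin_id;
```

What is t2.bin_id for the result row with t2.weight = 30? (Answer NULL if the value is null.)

2

FULL OUTER JOIN keeps every row from both sides; unmatched rows get NULL for the other side's columns.
Matching on t1.bin_id = t2.bin_id. A NULL in a compared column never satisfies the condition.
Matched pairs: 5; unmatched t1 rows kept: 3; unmatched t2 rows kept: 2.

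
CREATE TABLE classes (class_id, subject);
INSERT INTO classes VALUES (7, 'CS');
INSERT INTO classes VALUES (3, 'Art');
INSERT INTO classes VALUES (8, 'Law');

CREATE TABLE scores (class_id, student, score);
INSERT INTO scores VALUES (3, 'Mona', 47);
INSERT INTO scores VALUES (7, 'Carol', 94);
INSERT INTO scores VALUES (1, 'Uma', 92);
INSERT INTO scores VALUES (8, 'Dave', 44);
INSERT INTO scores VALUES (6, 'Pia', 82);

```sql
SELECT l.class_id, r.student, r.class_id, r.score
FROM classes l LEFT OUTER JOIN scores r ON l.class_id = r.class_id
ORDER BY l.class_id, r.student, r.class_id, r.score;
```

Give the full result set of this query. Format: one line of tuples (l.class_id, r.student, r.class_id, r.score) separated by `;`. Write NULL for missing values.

(3, Mona, 3, 47); (7, Carol, 7, 94); (8, Dave, 8, 44)

LEFT JOIN keeps every row from `classes`; unmatched rows get NULL for `scores`'s columns.
Matching on l.class_id = r.class_id.
- l[0] class_id=7 → 1 match(es) in r → 1 row(s).
- l[1] class_id=3 → 1 match(es) in r → 1 row(s).
- l[2] class_id=8 → 1 match(es) in r → 1 row(s).
After projecting and ordering:
l.class_id | r.student | r.class_id | r.score
3 | Mona | 3 | 47
7 | Carol | 7 | 94
8 | Dave | 8 | 44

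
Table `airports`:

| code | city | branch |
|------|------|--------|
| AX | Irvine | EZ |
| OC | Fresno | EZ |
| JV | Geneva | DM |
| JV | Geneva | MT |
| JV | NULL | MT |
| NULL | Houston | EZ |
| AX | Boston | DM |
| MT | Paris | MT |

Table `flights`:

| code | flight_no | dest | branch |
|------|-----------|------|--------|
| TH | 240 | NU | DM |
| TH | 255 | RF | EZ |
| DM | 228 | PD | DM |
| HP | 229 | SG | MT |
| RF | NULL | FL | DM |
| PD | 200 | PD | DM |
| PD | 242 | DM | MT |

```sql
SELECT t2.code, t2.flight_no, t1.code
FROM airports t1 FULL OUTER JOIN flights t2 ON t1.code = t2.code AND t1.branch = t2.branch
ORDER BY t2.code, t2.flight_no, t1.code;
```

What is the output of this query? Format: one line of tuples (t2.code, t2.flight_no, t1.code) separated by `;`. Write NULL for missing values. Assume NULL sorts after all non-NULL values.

FULL OUTER JOIN keeps every row from both sides; unmatched rows get NULL for the other side's columns.
Matching on t1.code = t2.code AND t1.branch = t2.branch. A NULL in a compared column never satisfies the condition.
- t1 row (code=AX, branch=EZ): no match → kept, t2 columns NULL.
- t1 row (code=OC, branch=EZ): no match → kept, t2 columns NULL.
- t1 row (code=JV, branch=DM): no match → kept, t2 columns NULL.
- t1 row (code=JV, branch=MT): no match → kept, t2 columns NULL.
- t1 row (code=JV, branch=MT): no match → kept, t2 columns NULL.
- t1 row (code=NULL, branch=EZ): no match → kept, t2 columns NULL.
- t1 row (code=AX, branch=DM): no match → kept, t2 columns NULL.
- t1 row (code=MT, branch=MT): no match → kept, t2 columns NULL.
- 7 t2 row(s) had no t1 match → kept, t1 columns NULL.

(DM, 228, NULL); (HP, 229, NULL); (PD, 200, NULL); (PD, 242, NULL); (RF, NULL, NULL); (TH, 240, NULL); (TH, 255, NULL); (NULL, NULL, AX); (NULL, NULL, AX); (NULL, NULL, JV); (NULL, NULL, JV); (NULL, NULL, JV); (NULL, NULL, MT); (NULL, NULL, OC); (NULL, NULL, NULL)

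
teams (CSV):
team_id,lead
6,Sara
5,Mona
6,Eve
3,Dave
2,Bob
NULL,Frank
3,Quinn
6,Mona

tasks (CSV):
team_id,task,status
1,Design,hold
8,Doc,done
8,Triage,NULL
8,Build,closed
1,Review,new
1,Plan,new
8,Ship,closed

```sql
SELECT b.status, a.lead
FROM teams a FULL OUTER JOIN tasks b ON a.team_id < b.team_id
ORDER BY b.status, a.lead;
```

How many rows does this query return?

32

FULL OUTER JOIN keeps every row from both sides; unmatched rows get NULL for the other side's columns.
Matching on a.team_id < b.team_id. A NULL in a compared column never satisfies the condition.
- a (team_id=6) pairs with 4 row(s) of b.
- a (team_id=5) pairs with 4 row(s) of b.
- a (team_id=6) pairs with 4 row(s) of b.
- a (team_id=3) pairs with 4 row(s) of b.
- a (team_id=2) pairs with 4 row(s) of b.
- a (team_id=NULL) has no partner → padded with NULL.
- a (team_id=3) pairs with 4 row(s) of b.
- a (team_id=6) pairs with 4 row(s) of b.
- 3 row(s) from b found no a partner → padded with NULL.
Total: 28 matched + 4 padded = 32 rows.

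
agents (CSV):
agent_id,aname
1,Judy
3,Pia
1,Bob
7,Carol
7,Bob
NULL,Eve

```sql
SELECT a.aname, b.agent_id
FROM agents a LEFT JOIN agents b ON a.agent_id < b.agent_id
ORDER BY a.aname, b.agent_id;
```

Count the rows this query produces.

11

LEFT JOIN keeps every row from `agents a`; unmatched rows get NULL for `agents b`'s columns.
Matching on a.agent_id < b.agent_id. A NULL in a compared column never satisfies the condition.
Matched pairs: 8; unmatched a rows kept: 3.
Total: 8 matched + 3 padded = 11 rows.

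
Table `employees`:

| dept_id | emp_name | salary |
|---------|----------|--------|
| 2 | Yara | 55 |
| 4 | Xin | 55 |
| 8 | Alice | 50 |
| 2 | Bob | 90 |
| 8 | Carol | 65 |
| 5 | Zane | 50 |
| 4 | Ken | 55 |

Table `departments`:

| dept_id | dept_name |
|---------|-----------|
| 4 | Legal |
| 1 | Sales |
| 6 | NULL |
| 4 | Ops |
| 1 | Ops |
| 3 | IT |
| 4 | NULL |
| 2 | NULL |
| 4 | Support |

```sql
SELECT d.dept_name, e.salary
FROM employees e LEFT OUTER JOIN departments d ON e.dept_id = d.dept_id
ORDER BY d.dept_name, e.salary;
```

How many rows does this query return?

13

LEFT JOIN keeps every row from `employees`; unmatched rows get NULL for `departments`'s columns.
Matching on e.dept_id = d.dept_id.
- e row (dept_id=2): matches 1 d row(s) → 1 output row(s).
- e row (dept_id=4): matches 4 d row(s) → 4 output row(s).
- e row (dept_id=8): no match → kept, d columns NULL.
- e row (dept_id=2): matches 1 d row(s) → 1 output row(s).
- e row (dept_id=8): no match → kept, d columns NULL.
- e row (dept_id=5): no match → kept, d columns NULL.
- e row (dept_id=4): matches 4 d row(s) → 4 output row(s).
Total: 10 matched + 3 padded = 13 rows.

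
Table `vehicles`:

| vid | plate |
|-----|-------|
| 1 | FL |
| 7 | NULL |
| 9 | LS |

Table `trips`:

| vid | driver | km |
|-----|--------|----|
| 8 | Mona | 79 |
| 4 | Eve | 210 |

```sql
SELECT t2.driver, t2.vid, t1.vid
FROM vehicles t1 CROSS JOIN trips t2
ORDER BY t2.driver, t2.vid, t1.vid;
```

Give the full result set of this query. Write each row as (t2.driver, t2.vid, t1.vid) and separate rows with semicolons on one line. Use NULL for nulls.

(Eve, 4, 1); (Eve, 4, 7); (Eve, 4, 9); (Mona, 8, 1); (Mona, 8, 7); (Mona, 8, 9)

CROSS JOIN pairs every row of `vehicles` with every row of `trips`: 3 × 2 = 6 rows.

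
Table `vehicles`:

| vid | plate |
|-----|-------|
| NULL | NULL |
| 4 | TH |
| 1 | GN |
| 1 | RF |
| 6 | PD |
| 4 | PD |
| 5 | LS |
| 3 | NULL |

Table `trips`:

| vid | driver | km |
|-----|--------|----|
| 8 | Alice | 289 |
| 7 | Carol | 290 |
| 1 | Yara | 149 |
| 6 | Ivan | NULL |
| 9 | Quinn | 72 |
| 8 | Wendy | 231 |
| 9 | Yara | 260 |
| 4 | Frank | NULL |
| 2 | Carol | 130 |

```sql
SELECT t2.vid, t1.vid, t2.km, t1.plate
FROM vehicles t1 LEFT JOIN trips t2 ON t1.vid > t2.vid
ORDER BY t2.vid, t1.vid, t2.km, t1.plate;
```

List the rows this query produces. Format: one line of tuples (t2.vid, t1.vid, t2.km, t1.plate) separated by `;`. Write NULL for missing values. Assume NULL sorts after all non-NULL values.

LEFT JOIN keeps every row from `vehicles`; unmatched rows get NULL for `trips`'s columns.
Matching on t1.vid > t2.vid. A NULL in a compared column never satisfies the condition.
- t1 row (vid=NULL): no match → kept, t2 columns NULL.
- t1 row (vid=4): matches 2 t2 row(s) → 2 output row(s).
- t1 row (vid=1): no match → kept, t2 columns NULL.
- t1 row (vid=1): no match → kept, t2 columns NULL.
- t1 row (vid=6): matches 3 t2 row(s) → 3 output row(s).
- t1 row (vid=4): matches 2 t2 row(s) → 2 output row(s).
- t1 row (vid=5): matches 3 t2 row(s) → 3 output row(s).
- t1 row (vid=3): matches 2 t2 row(s) → 2 output row(s).

(1, 3, 149, NULL); (1, 4, 149, PD); (1, 4, 149, TH); (1, 5, 149, LS); (1, 6, 149, PD); (2, 3, 130, NULL); (2, 4, 130, PD); (2, 4, 130, TH); (2, 5, 130, LS); (2, 6, 130, PD); (4, 5, NULL, LS); (4, 6, NULL, PD); (NULL, 1, NULL, GN); (NULL, 1, NULL, RF); (NULL, NULL, NULL, NULL)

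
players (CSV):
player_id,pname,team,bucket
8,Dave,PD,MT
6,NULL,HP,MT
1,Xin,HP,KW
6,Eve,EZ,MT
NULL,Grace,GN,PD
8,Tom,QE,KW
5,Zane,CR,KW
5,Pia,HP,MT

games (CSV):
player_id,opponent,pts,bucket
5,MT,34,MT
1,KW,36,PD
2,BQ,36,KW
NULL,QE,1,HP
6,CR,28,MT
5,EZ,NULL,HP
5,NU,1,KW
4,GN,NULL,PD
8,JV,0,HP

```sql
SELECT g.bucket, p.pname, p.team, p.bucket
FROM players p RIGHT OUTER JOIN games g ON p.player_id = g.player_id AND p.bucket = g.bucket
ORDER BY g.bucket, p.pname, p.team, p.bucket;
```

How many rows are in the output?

10

RIGHT JOIN keeps every row from `games`; unmatched rows get NULL for `players`'s columns.
Matching on p.player_id = g.player_id AND p.bucket = g.bucket. A NULL in a compared column never satisfies the condition.
- p[0] player_id=8, bucket=MT → no match.
- p[1] player_id=6, bucket=MT → 1 match(es) in g → 1 row(s).
- p[2] player_id=1, bucket=KW → no match.
- p[3] player_id=6, bucket=MT → 1 match(es) in g → 1 row(s).
- p[4] player_id=NULL, bucket=PD → no match.
- p[5] player_id=8, bucket=KW → no match.
- p[6] player_id=5, bucket=KW → 1 match(es) in g → 1 row(s).
- p[7] player_id=5, bucket=MT → 1 match(es) in g → 1 row(s).
- 6 row(s) from g found no p partner → padded with NULL.
Total: 4 matched + 6 padded = 10 rows.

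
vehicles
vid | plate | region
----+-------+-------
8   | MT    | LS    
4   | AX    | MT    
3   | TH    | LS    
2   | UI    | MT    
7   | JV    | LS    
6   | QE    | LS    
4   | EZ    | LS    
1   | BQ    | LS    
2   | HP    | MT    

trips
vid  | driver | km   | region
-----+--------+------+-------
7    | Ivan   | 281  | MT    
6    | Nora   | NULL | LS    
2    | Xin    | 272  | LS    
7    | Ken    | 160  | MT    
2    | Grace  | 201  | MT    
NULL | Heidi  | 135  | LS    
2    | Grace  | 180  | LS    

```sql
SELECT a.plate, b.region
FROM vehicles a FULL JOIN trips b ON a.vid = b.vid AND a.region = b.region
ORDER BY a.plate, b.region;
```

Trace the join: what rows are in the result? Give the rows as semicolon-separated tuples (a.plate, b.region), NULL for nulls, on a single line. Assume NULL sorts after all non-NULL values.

(AX, NULL); (BQ, NULL); (EZ, NULL); (HP, MT); (JV, NULL); (MT, NULL); (QE, LS); (TH, NULL); (UI, MT); (NULL, LS); (NULL, LS); (NULL, LS); (NULL, MT); (NULL, MT)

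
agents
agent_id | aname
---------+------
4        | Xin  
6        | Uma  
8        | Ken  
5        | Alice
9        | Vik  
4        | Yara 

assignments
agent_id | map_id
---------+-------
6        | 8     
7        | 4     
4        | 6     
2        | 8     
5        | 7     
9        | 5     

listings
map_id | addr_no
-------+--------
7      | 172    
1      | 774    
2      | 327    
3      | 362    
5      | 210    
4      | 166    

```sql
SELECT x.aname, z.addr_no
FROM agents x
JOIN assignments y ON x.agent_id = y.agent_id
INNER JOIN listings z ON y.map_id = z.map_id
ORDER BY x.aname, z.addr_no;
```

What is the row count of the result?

Evaluate left to right. First `agents x INNER JOIN assignments y` on agent_id: 5 row(s).
Then INNER JOIN `listings z` on map_id: keep only rows whose y.map_id appears in z.
Result: 2 row(s).

2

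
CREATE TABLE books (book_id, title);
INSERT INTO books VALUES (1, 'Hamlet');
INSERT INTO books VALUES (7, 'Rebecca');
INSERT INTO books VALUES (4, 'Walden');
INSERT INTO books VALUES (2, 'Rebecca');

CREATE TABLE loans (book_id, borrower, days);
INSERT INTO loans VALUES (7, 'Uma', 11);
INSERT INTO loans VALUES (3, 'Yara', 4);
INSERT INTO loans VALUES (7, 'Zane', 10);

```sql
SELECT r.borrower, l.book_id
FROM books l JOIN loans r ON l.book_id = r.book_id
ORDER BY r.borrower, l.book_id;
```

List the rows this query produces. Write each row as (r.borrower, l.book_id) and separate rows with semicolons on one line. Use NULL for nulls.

INNER JOIN keeps only pairs where the ON condition holds.
Matching on l.book_id = r.book_id.
- l row (book_id=1): no match → dropped.
- l row (book_id=7): matches 2 r row(s) → 2 output row(s).
- l row (book_id=4): no match → dropped.
- l row (book_id=2): no match → dropped.
After projecting and ordering:
r.borrower | l.book_id
Uma | 7
Zane | 7

(Uma, 7); (Zane, 7)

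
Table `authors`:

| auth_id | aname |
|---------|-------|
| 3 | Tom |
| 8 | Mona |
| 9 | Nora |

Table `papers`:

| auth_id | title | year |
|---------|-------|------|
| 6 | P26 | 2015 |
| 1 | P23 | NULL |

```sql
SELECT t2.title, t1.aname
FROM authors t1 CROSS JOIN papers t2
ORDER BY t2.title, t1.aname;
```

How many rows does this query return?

6

CROSS JOIN pairs every row of `authors` with every row of `papers`: 3 × 2 = 6 rows.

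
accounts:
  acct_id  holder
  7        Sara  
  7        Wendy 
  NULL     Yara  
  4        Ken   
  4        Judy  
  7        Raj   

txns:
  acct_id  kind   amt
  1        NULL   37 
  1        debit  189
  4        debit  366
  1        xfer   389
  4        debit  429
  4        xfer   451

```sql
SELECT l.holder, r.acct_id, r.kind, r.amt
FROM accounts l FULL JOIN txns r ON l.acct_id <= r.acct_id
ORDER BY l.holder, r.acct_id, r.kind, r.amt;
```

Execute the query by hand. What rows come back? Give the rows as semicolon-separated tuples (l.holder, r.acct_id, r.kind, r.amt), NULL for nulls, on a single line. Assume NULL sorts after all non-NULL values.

FULL OUTER JOIN keeps every row from both sides; unmatched rows get NULL for the other side's columns.
Matching on l.acct_id <= r.acct_id. A NULL in a compared column never satisfies the condition.
Matched pairs: 6; unmatched l rows kept: 4; unmatched r rows kept: 3.

(Judy, 4, debit, 366); (Judy, 4, debit, 429); (Judy, 4, xfer, 451); (Ken, 4, debit, 366); (Ken, 4, debit, 429); (Ken, 4, xfer, 451); (Raj, NULL, NULL, NULL); (Sara, NULL, NULL, NULL); (Wendy, NULL, NULL, NULL); (Yara, NULL, NULL, NULL); (NULL, 1, debit, 189); (NULL, 1, xfer, 389); (NULL, 1, NULL, 37)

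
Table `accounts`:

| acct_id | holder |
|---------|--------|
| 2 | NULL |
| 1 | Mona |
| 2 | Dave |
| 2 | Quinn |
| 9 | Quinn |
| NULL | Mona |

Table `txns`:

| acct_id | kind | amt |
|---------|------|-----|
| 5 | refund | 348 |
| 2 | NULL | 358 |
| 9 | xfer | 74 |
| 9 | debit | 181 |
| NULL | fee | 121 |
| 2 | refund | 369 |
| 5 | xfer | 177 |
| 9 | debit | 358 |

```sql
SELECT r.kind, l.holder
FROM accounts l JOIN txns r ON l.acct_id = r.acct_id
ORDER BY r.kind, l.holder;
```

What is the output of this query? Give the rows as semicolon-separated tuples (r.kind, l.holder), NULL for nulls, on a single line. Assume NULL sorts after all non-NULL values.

(debit, Quinn); (debit, Quinn); (refund, Dave); (refund, Quinn); (refund, NULL); (xfer, Quinn); (NULL, Dave); (NULL, Quinn); (NULL, NULL)

INNER JOIN keeps only pairs where the ON condition holds.
Matching on l.acct_id = r.acct_id. A NULL in a compared column never satisfies the condition.
Matched pairs: 9.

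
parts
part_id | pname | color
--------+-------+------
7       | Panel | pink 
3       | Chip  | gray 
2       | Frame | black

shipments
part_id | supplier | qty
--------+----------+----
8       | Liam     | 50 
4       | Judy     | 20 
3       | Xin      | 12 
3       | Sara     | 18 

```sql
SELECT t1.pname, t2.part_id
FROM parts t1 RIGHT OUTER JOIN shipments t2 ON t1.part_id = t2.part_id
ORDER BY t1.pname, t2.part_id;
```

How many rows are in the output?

4

RIGHT JOIN keeps every row from `shipments`; unmatched rows get NULL for `parts`'s columns.
Matching on t1.part_id = t2.part_id.
- t1 row (part_id=7): no match.
- t1 row (part_id=3): matches 2 t2 row(s) → 2 output row(s).
- t1 row (part_id=2): no match.
- plus 2 unmatched t2 row(s), each kept with NULL t1 columns.
Total: 2 matched + 2 padded = 4 rows.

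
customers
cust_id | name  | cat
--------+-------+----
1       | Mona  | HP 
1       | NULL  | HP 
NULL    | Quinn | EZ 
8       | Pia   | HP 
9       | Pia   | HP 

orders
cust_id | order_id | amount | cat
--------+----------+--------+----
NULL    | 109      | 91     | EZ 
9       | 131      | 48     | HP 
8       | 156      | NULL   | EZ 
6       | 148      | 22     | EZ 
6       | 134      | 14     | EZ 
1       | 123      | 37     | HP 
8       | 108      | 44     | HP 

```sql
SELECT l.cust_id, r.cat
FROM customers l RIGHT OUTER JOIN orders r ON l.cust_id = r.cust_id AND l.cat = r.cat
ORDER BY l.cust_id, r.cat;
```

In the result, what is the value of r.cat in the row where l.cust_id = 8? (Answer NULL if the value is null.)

RIGHT JOIN keeps every row from `orders`; unmatched rows get NULL for `customers`'s columns.
Matching on l.cust_id = r.cust_id AND l.cat = r.cat. A NULL in a compared column never satisfies the condition.
- l[0] cust_id=1, cat=HP → 1 match(es) in r → 1 row(s).
- l[1] cust_id=1, cat=HP → 1 match(es) in r → 1 row(s).
- l[2] cust_id=NULL, cat=EZ → no match.
- l[3] cust_id=8, cat=HP → 1 match(es) in r → 1 row(s).
- l[4] cust_id=9, cat=HP → 1 match(es) in r → 1 row(s).
- 4 r row(s) had no l match → kept, l columns NULL.

HP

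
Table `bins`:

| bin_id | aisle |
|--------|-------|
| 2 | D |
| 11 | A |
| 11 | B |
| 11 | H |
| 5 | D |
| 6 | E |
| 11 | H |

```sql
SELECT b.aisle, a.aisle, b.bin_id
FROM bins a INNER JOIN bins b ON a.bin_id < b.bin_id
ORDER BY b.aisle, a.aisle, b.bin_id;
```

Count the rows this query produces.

INNER JOIN keeps only pairs where the ON condition holds.
Matching on a.bin_id < b.bin_id.
- a row (bin_id=2): matches 6 b row(s) → 6 output row(s).
- a row (bin_id=11): no match → dropped.
- a row (bin_id=11): no match → dropped.
- a row (bin_id=11): no match → dropped.
- a row (bin_id=5): matches 5 b row(s) → 5 output row(s).
- a row (bin_id=6): matches 4 b row(s) → 4 output row(s).
- a row (bin_id=11): no match → dropped.
Total: 15 rows.

15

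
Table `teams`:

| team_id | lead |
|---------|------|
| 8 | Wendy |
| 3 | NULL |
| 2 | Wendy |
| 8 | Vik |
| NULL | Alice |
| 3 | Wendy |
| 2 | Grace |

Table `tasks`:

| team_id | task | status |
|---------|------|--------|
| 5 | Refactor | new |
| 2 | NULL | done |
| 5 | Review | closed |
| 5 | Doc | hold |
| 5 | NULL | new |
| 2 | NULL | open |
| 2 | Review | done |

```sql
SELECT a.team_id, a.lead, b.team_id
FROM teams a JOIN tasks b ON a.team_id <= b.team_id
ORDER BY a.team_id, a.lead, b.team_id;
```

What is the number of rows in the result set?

INNER JOIN keeps only pairs where the ON condition holds.
Matching on a.team_id <= b.team_id. A NULL in a compared column never satisfies the condition.
Matched pairs: 22.
Total: 22 rows.

22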